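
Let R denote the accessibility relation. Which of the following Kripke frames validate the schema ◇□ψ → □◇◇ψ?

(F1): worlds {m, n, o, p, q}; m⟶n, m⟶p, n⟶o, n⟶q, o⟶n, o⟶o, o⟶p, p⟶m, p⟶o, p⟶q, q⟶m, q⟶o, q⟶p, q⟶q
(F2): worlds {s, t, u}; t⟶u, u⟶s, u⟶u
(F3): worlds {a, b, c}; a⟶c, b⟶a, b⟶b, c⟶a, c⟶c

This is the axiom for a generalized confluence (Geach) condition; its first-order frame correspondent is ∀x ∀y ∀z ((xRy ∧ xRz) → ∃w (yRw ∧ zR²w)).
(F1): fails — pRm, pRm but no w with mRw and mR²w.
(F2): fails — uRs, uRs but no w with sRw and sR²w.
(F3): condition met.
Valid on: (F3).

(F3)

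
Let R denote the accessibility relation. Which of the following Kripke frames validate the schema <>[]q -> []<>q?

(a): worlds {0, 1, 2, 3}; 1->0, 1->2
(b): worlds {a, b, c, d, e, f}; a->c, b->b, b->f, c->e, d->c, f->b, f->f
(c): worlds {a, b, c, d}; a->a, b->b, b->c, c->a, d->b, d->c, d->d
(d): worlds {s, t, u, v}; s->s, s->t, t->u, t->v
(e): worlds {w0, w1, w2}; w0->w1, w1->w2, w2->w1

(e)

The schema corresponds to convergence: forall x forall y forall z (Rxy & Rxz -> exists w (Ryw & Rzw)).
(a): fails — R12 and R12 but 2 and 2 have no common successor.
(b): fails — Rce and Rce but e and e have no common successor.
(c): fails — Rbc and Rbb but c and b have no common successor.
(d): fails — Rss and Rst but s and t have no common successor.
(e): satisfies the condition.
Valid on: (e).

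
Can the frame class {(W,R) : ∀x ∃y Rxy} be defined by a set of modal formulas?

The condition is seriality. A defining modal formula is □r → ◇r.
Suppose □r→◇r is valid. At any x set V(r)=W. Then □r at x, so ◇r at x, so x has a successor.

Yes — defined by □r → ◇r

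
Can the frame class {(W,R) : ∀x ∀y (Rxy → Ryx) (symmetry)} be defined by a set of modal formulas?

Yes, by p → □◇p

Yes: it is symmetry, defined by the B schema p → □◇p.
Suppose p→□◇p is valid. Take Rxy and set V(p)={x}. Then p at x, so □◇p at x, so ◇p at y, so some z with Ryz has p; z=x, i.e. Ryx.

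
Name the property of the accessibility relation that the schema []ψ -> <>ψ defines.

Suppose □ψ→◇ψ is valid. At any x set V(ψ)=W. Then □ψ at x, so ◇ψ at x, so x has a successor.

seriality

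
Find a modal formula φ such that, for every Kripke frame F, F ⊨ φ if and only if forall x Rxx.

□r → r

This is reflexivity; the standard corresponding axiom is T: □r → r.
Suppose □r→r is valid. At any x set V(r)={w : Rxw}. Then □r holds at x, so r holds at x, i.e. Rxx.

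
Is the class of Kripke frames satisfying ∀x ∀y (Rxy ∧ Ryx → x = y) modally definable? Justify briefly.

If a class were modally definable it would be closed under surjective bounded morphisms (Goldblatt–Thomason).
The 8-cycle (worlds 0,1,2,3,4,5,6,7 with 0→1→2→3→4→5→6→7→0) is antisymmetric. Sending even-indexed worlds to s and odd-indexed worlds to t is a surjective bounded morphism onto the two-world frame with s↔t, which is not antisymmetric.
So no modal formula (or set of formulas) defines exactly the antisymmetric frames.

Not definable by any modal formula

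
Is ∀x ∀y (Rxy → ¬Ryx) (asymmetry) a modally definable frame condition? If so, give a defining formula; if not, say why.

Any modally definable frame class is closed under surjective bounded morphisms.
The 4-cycle (worlds w0,w1,w2,w3 with w0→w1→w2→w3→w0) is asymmetric. Mapping every world to a single reflexive point • is a surjective bounded morphism, and the reflexive point is not asymmetric (R•• but asymmetry requires ¬R••).
So no modal formula (or set of formulas) defines exactly the asymmetric frames.

No — not modally definable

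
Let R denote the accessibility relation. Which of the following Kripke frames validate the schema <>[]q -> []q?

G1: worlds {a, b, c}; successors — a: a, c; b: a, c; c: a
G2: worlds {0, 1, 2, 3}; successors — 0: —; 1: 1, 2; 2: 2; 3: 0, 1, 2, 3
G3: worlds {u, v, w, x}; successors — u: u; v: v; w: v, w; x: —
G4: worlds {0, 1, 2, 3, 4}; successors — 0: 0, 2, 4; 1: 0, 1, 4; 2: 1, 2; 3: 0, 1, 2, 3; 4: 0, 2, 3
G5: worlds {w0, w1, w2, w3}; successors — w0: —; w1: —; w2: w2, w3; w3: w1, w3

none

The schema corresponds to the Euclidean property: forall x forall y forall z (Rxy & Rxz -> Ryz).
G1: fails — Rac and Rac but not Rcc.
G2: fails — R12 and R11 but not R21.
G3: fails — Rwv and Rww but not Rvw.
G4: fails — R02 and R00 but not R20.
G5: fails — Rw2w3 and Rw2w2 but not Rw3w2.
Valid on no frame.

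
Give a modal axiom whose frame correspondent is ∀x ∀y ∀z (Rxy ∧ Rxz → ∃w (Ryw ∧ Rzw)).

The condition is convergence. The .2 schema ◇□s → □◇s defines it.

◇□s → □◇s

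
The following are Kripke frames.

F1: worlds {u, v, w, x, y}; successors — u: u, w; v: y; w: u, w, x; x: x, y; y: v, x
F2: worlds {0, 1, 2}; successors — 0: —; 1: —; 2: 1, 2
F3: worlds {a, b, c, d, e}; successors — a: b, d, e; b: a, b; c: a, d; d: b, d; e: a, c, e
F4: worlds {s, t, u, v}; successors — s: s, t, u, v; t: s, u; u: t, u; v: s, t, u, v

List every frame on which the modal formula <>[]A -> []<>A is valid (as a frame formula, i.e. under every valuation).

F4

This is the axiom for convergence; its first-order frame correspondent is forall x forall y forall z (Rxy & Rxz -> exists w (Ryw & Rzw)).
F1: fails — Rwu and Rwx but u and x have no common successor.
F2: fails — R22 and R21 but 2 and 1 have no common successor.
F3: fails — Rae and Rad but e and d have no common successor.
F4: holds.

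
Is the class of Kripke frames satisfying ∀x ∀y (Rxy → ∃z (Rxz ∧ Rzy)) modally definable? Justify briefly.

Yes — defined by □□q → □q

The condition is density. A defining modal formula is □□q → □q.
Suppose □□q→□q is valid. Take Rxy and set V(q)={w : xR²w}. Then □□q at x, so □q at x, so q at y, i.e. ∃z(Rxz∧Rzy).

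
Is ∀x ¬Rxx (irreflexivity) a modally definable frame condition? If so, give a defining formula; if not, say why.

Any modally definable frame class is closed under surjective bounded morphisms.
The 2-cycle (worlds a,b with a→b→a) is irreflexive, and the map sending every world to a single reflexive point • is a surjective bounded morphism (forth: every edge maps to (•,•); back: every world has a successor). So any modal formula valid on the 2-cycle is also valid on the reflexive point, which is not irreflexive.
Hence irreflexivity is not modally definable.

No — not modally definable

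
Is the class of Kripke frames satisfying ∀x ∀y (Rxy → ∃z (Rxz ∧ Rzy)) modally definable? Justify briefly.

Yes: it is density, defined by the C4 schema □□q → □q.

Yes — defined by □□q → □q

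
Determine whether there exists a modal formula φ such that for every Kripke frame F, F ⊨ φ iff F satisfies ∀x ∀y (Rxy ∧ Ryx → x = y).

Any modally definable frame class is closed under surjective bounded morphisms.
The 8-cycle (worlds a,b,c,d,e,f,g,h with a→b→c→d→e→f→g→h→a) is antisymmetric. Sending even-indexed worlds to • and odd-indexed worlds to ∘ is a surjective bounded morphism onto the two-world frame with •↔∘, which is not antisymmetric.
So the class is not modally definable.

Not modally definable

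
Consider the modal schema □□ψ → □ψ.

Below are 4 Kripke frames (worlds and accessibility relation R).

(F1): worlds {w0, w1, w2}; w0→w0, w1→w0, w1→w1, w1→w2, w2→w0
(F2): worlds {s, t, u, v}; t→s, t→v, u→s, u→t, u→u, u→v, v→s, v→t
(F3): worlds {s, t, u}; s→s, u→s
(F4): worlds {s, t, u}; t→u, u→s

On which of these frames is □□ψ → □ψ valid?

The schema corresponds to density: ∀x ∀y (Rxy → ∃z (Rxz ∧ Rzy)).
(F1): holds.
(F2): fails — Rtv but no z with Rtz and Rzv.
(F3): holds.
(F4): fails — Rus but no z with Ruz and Rzs.
Valid on: (F1), (F3).

(F1), (F3)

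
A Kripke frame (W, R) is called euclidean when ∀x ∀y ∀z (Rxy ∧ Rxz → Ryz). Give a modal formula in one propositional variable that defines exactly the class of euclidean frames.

◇p → □◇p

A defining formula is ◇p → □◇p (the 5 axiom).
Suppose ◇p→□◇p is valid. Take Rxy, Rxz and set V(p)={y}. Then ◇p at x, so □◇p at x, so ◇p at z, so some w with Rzw has p; w=y, i.e. Rzy. By symmetry of the argument, Ryz.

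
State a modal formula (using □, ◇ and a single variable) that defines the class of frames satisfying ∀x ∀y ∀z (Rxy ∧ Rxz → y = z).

◇ψ → □ψ

This is partial functionality; the standard corresponding axiom is CD: ◇ψ → □ψ.
Suppose ◇ψ→□ψ is valid. Take Rxy, Rxz and set V(ψ)={y}. Then ◇ψ at x, so □ψ at x, so ψ at z, i.e. z=y.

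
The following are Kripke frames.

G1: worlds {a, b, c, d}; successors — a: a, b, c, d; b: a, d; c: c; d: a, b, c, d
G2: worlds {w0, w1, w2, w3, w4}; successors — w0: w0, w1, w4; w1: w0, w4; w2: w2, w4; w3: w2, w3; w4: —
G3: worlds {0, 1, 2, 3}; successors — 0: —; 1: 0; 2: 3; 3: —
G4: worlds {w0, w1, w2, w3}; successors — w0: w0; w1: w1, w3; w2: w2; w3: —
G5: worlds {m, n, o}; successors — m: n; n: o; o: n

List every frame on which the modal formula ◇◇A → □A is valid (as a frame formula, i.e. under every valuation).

G3

This is the axiom for a generalized confluence (Geach) condition; its first-order frame correspondent is ∀x ∀y ∀z ((xR²y ∧ xRz) → ∃w (y = w ∧ z = w)).
G1: fails — aR²a, aRb but a ≠ b.
G2: fails — w0R²w0, w0Rw1 but w0 ≠ w1.
G3: holds.
G4: fails — w1R²w1, w1Rw3 but w1 ≠ w3.
G5: fails — mR²o, mRn but o ≠ n.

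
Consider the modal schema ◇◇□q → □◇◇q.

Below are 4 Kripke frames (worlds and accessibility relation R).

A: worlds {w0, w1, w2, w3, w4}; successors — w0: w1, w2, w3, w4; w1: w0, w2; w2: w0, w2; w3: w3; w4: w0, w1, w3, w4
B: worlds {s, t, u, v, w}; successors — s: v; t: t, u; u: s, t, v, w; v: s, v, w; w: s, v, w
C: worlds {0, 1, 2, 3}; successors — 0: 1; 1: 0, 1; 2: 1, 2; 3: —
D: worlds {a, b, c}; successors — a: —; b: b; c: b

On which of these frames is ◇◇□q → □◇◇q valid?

C, D

The schema corresponds to a generalized confluence (Geach) condition: ∀x ∀y ∀z ((xR²y ∧ xRz) → ∃w (yRw ∧ zR²w)).
A: fails — w0R²w1, w0Rw3 but no w with w1Rw and w3R²w.
B: fails — uR²t, uRs but no w* with tRw* and sR²w*.
C: condition met.
D: condition met.
Valid on: C, D.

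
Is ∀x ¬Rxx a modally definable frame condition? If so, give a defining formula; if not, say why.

If a class were modally definable it would be closed under surjective bounded morphisms (Goldblatt–Thomason).
The 4-cycle (worlds 0,1,2,3 with 0→1→2→3→0) is irreflexive, and the map sending every world to a single reflexive point • is a surjective bounded morphism (forth: every edge maps to (•,•); back: every world has a successor). So any modal formula valid on the 4-cycle is also valid on the reflexive point, which is not irreflexive.
So the class is not modally definable.

Not definable by any modal formula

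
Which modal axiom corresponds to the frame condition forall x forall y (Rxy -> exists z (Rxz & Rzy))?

A defining formula is □□s → □s (the C4 axiom).
Suppose □□s→□s is valid. Take Rxy and set V(s)={w : xR²w}. Then □□s at x, so □s at x, so s at y, i.e. ∃z(Rxz∧Rzy).

□□s → □s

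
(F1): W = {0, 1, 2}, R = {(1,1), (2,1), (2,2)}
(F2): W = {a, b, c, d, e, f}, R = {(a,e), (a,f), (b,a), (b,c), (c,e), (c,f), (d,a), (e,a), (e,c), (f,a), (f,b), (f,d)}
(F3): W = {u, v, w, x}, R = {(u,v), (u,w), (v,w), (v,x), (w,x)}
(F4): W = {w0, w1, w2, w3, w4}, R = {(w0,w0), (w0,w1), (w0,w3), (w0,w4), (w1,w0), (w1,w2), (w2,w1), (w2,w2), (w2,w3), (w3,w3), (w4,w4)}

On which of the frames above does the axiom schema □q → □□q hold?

Frame correspondent (Sahlqvist): ∀x ∀y ∀z (Rxy ∧ Ryz → Rxz) — i.e. transitivity.
(F1): ✓.
(F2): fails — Rbc and Rcf but not Rbf.
(F3): fails — Ruv and Rvx but not Rux.
(F4): fails — Rw1w2 and Rw2w1 but not Rw1w1.
Valid on: (F1).

(F1)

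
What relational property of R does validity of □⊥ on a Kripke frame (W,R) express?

This schema is the Ver axiom.
Its frame correspondent is emptiness of R — ∀x ∀y ¬Rxy.

Emptiness of R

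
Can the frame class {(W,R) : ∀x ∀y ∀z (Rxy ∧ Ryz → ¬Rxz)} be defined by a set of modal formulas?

No

Any modally definable frame class is closed under surjective bounded morphisms.
The 5-cycle (worlds w0,w1,w2,w3,w4 with w0→w1→w2→w3→w4→w0) is intransitive. Mapping every world to a single reflexive point • is a surjective bounded morphism; the reflexive point is not intransitive (R••∧R•• but R••).
Hence intransitivity is not modally definable.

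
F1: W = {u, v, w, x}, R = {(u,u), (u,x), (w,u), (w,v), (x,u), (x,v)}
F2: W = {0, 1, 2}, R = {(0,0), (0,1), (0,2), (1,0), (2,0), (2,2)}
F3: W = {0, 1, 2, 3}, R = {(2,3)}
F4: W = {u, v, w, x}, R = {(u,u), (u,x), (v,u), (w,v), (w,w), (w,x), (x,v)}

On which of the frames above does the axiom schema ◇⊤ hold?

This is the axiom for seriality; its first-order frame correspondent is ∀x ∃y Rxy.
F1: fails — world v has no successor.
F2: satisfies the condition.
F3: fails — world 0 has no successor.
F4: satisfies the condition.

F2, F4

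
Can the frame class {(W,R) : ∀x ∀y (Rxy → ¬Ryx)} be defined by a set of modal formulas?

Any modally definable frame class is closed under surjective bounded morphisms.
The 5-cycle (worlds a,b,c,d,e with a→b→c→d→e→a) is asymmetric. Mapping every world to a single reflexive point • is a surjective bounded morphism, and the reflexive point is not asymmetric (R•• but asymmetry requires ¬R••).
So the class is not modally definable.

No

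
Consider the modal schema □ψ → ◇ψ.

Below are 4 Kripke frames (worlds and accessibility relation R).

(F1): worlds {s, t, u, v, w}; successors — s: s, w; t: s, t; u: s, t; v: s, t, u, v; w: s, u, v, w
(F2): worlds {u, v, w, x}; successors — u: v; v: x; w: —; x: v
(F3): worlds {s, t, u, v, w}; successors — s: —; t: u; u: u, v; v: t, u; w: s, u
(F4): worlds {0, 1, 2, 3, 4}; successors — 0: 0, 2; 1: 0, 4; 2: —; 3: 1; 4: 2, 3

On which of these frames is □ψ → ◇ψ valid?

The schema corresponds to seriality: ∀x ∃y Rxy.
(F1): condition met.
(F2): fails — world w has no successor.
(F3): fails — world s has no successor.
(F4): fails — world 2 has no successor.
Valid on: (F1).

(F1)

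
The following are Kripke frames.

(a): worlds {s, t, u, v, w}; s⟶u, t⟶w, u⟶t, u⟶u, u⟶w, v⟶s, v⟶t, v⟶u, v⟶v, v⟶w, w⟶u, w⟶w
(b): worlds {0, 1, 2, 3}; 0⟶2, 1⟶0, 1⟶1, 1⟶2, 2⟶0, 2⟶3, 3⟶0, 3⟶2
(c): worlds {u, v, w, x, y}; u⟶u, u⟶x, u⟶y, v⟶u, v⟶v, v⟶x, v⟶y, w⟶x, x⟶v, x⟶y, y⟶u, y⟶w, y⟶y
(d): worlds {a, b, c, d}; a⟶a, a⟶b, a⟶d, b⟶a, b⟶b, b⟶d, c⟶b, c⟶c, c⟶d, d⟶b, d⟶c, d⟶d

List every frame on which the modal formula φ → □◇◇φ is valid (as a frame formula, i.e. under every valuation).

(d)

The schema corresponds to a generalized confluence (Geach) condition: ∀x ∀z (xRz → ∃w (x = w ∧ zR²w)).
(a): fails — sRu but no w* with s=w* and uR²w*.
(b): fails — 1R0 but no w with 1=w and 0R²w.
(c): fails — vRy but no t with v=t and yR²t.
(d): ✓.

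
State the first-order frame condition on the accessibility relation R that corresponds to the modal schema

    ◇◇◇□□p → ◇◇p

This is a Sahlqvist (Geach-type) schema ◇^3□^2p → □^0◇^2p.
Minimal-valuation argument: fix x; take any y with xR^3y and any z with xR^0z. Set V(p) to the set of worlds R-reachable from y in exactly 2 steps. Then □^2p holds at y, so the antecedent holds at x; validity forces ◇^2p at z, giving a w with zR^2w and yR^2w.
First-order correspondent: ∀x ∀y (xR³y → ∃w (yR²w ∧ xR²w)).

∀x ∀y (xR³y → ∃w (yR²w ∧ xR²w))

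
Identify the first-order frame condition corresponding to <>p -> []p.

This is the CD axiom.
Its frame correspondent is partial functionality — forall x forall y forall z (Rxy & Rxz -> y = z).

Partial functionality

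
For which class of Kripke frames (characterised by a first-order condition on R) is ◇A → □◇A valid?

Suppose ◇A→□◇A is valid. Take Rxy, Rxz and set V(A)={y}. Then ◇A at x, so □◇A at x, so ◇A at z, so some w with Rzw has A; w=y, i.e. Rzy. By symmetry of the argument, Ryz.
The converse is a direct semantic check.
Frame condition: ∀x ∀y ∀z (Rxy ∧ Rxz → Ryz).

the Euclidean property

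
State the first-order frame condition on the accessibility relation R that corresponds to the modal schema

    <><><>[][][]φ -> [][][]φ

This is a Sahlqvist (Geach-type) schema ◇^3□^3φ → □^3◇^0φ.
Minimal-valuation argument: fix x; take any y with xR^3y and any z with xR^3z. Set V(φ) to the set of worlds R-reachable from y in exactly 3 steps. Then □^3φ holds at y, so the antecedent holds at x; validity forces ◇^0φ at z, giving a w with zR^0w and yR^3w.
First-order correspondent: forall x forall y forall z ((x R^3 y & x R^3 z) -> exists w (y R^3 w & z = w)).

forall x forall y forall z ((x R^3 y & x R^3 z) -> exists w (y R^3 w & z = w))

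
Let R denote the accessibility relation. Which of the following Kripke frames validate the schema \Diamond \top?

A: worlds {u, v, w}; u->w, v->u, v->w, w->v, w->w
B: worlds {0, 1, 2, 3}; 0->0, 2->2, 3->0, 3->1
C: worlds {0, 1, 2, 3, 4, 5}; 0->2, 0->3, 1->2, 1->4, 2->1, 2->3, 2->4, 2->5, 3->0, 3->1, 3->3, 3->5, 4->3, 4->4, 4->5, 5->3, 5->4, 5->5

A, C

This is the axiom for seriality; its first-order frame correspondent is \forall x \exists y Rxy.
A: ✓.
B: fails — world 1 has no successor.
C: ✓.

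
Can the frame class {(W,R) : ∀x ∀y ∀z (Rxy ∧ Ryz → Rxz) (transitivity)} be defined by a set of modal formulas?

The condition is transitivity. A defining modal formula is □q → □□q.
Suppose □q→□□q is valid. Take Rxy, Ryz and set V(q)={w : Rxw}. Then □q at x, so □□q at x, so □q at y, so q at z, i.e. Rxz.

Definable; □q → □□q defines it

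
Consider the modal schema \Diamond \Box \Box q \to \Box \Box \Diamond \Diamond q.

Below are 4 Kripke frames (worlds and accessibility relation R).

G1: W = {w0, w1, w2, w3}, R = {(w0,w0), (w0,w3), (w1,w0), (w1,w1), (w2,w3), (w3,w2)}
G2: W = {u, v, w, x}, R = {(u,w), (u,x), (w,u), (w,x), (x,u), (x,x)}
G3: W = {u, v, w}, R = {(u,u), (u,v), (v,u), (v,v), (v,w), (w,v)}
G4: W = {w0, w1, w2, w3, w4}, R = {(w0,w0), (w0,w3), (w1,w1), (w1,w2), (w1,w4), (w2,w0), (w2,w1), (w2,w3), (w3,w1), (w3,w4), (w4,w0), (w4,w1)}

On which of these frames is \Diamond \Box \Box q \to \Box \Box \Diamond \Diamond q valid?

G2, G3, G4

The schema corresponds to a generalized confluence (Geach) condition: \forall x \forall y \forall z ((xRy \wedge x R^2 z) \to \exists w (y R^2 w \wedge z R^2 w)).
G1: fails — w0Rw3, w0R²w2 but no w with w3R²w and w2R²w.
G2: ✓.
G3: ✓.
G4: ✓.
Valid on: G2, G3, G4.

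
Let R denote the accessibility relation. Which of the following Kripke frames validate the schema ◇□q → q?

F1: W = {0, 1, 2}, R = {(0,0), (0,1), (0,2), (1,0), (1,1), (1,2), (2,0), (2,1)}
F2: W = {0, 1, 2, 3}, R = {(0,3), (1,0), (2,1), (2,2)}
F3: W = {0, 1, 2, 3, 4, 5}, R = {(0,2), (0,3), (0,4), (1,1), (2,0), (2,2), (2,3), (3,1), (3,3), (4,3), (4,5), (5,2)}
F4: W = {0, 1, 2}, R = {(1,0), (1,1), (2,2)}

F1

Frame correspondent (Sahlqvist): ∀x ∀y (Rxy → Ryx) — i.e. symmetry.
F1: ✓.
F2: fails — R10 but not R01.
F3: fails — R31 but not R13.
F4: fails — R10 but not R01.
Valid on: F1.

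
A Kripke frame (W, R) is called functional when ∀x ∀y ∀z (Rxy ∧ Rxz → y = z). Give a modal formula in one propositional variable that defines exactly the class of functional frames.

A defining formula is ◇s → □s (the CD axiom).
Suppose ◇s→□s is valid. Take Rxy, Rxz and set V(s)={y}. Then ◇s at x, so □s at x, so s at z, i.e. z=y.

◇s → □s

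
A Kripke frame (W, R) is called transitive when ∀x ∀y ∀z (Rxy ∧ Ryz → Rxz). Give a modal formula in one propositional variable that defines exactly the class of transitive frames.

□p → □□p

The condition is transitivity. The 4 schema □p → □□p defines it.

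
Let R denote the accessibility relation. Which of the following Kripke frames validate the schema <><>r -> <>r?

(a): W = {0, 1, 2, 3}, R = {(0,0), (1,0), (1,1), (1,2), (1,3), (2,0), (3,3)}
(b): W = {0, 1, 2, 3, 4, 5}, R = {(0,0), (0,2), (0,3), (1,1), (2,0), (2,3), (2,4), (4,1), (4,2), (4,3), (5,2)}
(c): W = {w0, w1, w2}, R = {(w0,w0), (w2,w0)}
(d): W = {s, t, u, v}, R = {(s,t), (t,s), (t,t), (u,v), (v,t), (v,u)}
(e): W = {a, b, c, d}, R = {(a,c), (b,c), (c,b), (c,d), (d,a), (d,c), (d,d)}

(a), (c)

This is the axiom for transitivity; its first-order frame correspondent is forall x forall y forall z (Rxy & Ryz -> Rxz).
(a): ✓.
(b): fails — R02 and R24 but not R04.
(c): ✓.
(d): fails — Ruv and Rvt but not Rut.
(e): fails — Rbc and Rcd but not Rbd.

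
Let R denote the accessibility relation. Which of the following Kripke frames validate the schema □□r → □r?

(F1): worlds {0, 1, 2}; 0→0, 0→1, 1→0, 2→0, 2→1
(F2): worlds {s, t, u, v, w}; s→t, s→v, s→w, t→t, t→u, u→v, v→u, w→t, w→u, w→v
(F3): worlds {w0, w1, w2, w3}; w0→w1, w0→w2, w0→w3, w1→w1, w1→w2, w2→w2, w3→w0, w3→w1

The schema corresponds to density: ∀x ∀y (Rxy → ∃z (Rxz ∧ Rzy)).
(F1): ✓.
(F2): fails — Ruv but no z with Ruz and Rzv.
(F3): fails — Rw3w0 but no z with Rw3z and Rzw0.

(F1)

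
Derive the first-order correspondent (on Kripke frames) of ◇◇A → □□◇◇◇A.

This is a Sahlqvist (Geach-type) schema ◇^2□^0A → □^2◇^3A.
Minimal-valuation argument: fix x; take any y with xR^2y and any z with xR^2z. Set V(A) to the set of worlds R-reachable from y in exactly 0 steps. Then □^0A holds at y, so the antecedent holds at x; validity forces ◇^3A at z, giving a w with zR^3w and yR^0w.
First-order correspondent: ∀x ∀y ∀z ((xR²y ∧ xR²z) → ∃w (y = w ∧ zR³w)).

∀x ∀y ∀z ((xR²y ∧ xR²z) → ∃w (y = w ∧ zR³w))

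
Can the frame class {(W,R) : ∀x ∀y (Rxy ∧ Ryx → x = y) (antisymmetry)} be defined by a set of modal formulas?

If a class were modally definable it would be closed under surjective bounded morphisms (Goldblatt–Thomason).
The 4-cycle (worlds a,b,c,d with a→b→c→d→a) is antisymmetric. Sending even-indexed worlds to • and odd-indexed worlds to ∘ is a surjective bounded morphism onto the two-world frame with •↔∘, which is not antisymmetric.
Hence antisymmetry is not modally definable.

Not modally definable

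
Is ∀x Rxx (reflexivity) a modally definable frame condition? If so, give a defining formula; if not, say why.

Yes: it is reflexivity, defined by the T schema □p → p.

Definable; □p → p defines it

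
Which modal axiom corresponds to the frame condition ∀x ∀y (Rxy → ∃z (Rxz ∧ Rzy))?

A defining formula is □□p → □p (the C4 axiom).
Suppose □□p→□p is valid. Take Rxy and set V(p)={w : xR²w}. Then □□p at x, so □p at x, so p at y, i.e. ∃z(Rxz∧Rzy).

□□p → □p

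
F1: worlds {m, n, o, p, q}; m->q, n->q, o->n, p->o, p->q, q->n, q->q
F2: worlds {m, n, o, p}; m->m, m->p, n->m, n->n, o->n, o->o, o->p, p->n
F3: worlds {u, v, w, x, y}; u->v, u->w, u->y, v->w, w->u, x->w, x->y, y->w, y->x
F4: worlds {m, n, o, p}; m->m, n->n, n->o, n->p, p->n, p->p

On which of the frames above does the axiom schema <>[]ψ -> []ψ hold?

This is the axiom for the Euclidean property; its first-order frame correspondent is forall x forall y forall z (Rxy & Rxz -> Ryz).
F1: fails — Ron and Ron but not Rnn.
F2: fails — Rmp and Rmm but not Rpm.
F3: fails — Ruv and Ruv but not Rvv.
F4: fails — Rno and Rnn but not Ron.
Valid on no frame.

none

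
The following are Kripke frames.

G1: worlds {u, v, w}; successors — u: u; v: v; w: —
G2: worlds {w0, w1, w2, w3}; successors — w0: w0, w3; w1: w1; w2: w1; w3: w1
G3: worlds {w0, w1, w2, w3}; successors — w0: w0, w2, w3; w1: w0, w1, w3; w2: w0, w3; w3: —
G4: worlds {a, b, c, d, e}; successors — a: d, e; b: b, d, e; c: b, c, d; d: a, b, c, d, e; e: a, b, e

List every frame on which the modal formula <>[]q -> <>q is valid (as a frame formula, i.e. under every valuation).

This is the axiom for a generalized confluence (Geach) condition; its first-order frame correspondent is forall x forall y (xRy -> exists w (yRw & xRw)).
G1: satisfies the condition.
G2: fails — w0Rw3 but no w with w3Rw and w0Rw.
G3: fails — w0Rw3 but no w with w3Rw and w0Rw.
G4: satisfies the condition.

G1, G4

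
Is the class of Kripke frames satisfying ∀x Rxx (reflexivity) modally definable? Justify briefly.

The condition is reflexivity. A defining modal formula is □r → r.
Suppose □r→r is valid. At any x set V(r)={w : Rxw}. Then □r holds at x, so r holds at x, i.e. Rxx.

Definable; □r → r defines it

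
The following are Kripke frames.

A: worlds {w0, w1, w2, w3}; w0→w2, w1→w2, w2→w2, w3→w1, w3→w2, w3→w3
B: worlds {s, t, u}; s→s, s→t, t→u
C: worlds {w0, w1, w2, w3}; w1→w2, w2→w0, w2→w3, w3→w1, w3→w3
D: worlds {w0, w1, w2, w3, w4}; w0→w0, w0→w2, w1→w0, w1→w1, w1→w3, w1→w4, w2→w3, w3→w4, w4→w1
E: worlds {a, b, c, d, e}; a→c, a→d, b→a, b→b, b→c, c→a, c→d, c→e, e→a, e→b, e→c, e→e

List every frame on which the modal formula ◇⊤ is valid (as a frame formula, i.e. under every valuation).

A, D

The schema corresponds to seriality: ∀x ∃y Rxy.
A: condition met.
B: fails — world u has no successor.
C: fails — world w0 has no successor.
D: condition met.
E: fails — world d has no successor.
Valid on: A, D.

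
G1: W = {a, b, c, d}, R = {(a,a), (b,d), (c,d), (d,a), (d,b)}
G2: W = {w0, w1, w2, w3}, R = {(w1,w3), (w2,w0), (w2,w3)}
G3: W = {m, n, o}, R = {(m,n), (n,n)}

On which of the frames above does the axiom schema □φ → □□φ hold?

Frame correspondent (Sahlqvist): ∀x ∀y ∀z (Rxy ∧ Ryz → Rxz) — i.e. transitivity.
G1: fails — Rcd and Rdb but not Rcb.
G2: holds.
G3: holds.
Valid on: G2, G3.

G2, G3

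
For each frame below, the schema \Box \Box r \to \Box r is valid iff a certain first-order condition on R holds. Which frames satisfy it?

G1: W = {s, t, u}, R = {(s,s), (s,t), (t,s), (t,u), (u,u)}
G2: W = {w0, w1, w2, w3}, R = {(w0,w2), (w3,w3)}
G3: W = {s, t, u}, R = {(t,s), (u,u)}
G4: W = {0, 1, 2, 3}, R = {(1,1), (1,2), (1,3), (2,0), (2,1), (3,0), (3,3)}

G1

The schema corresponds to density: \forall x \forall y (Rxy \to \exists z (Rxz \wedge Rzy)).
G1: satisfies the condition.
G2: fails — Rw0w2 but no z with Rw0z and Rzw2.
G3: fails — Rts but no z with Rtz and Rzs.
G4: fails — R20 but no z with R2z and Rz0.
Valid on: G1.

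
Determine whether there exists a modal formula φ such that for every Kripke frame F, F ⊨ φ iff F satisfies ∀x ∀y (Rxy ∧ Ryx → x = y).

No — not modally definable

Modal frame validity is preserved under surjective bounded morphisms.
The 6-cycle (worlds 0,1,2,3,4,5 with 0→1→2→3→4→5→0) is antisymmetric. Sending even-indexed worlds to a and odd-indexed worlds to b is a surjective bounded morphism onto the two-world frame with a↔b, which is not antisymmetric.
So the class is not modally definable.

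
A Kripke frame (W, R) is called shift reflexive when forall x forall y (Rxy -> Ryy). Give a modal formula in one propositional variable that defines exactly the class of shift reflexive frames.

A defining formula is □(□s → s) (the T□ axiom).
Suppose □(□s→s) is valid. Take Rxy and set V(s)={w : Ryw}. Then at y, □s holds; since □(□s→s) at x, □s→s at y, so s at y, i.e. Ryy.

□(□s → s)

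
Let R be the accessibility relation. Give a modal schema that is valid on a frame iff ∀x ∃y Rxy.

□ψ → ◇ψ

The condition is seriality. The D schema □ψ → ◇ψ defines it.
Suppose □ψ→◇ψ is valid. At any x set V(ψ)=W. Then □ψ at x, so ◇ψ at x, so x has a successor.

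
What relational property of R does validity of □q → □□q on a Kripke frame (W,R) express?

transitivity

Suppose □q→□□q is valid. Take Rxy, Ryz and set V(q)={w : Rxw}. Then □q at x, so □□q at x, so □q at y, so q at z, i.e. Rxz.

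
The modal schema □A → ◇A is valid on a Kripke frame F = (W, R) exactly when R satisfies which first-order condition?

seriality: ∀x ∃y Rxy

Suppose □A→◇A is valid. At any x set V(A)=W. Then □A at x, so ◇A at x, so x has a successor.
Conversely, on a frame with seriality the schema holds at every world under every valuation.
So the correspondent is seriality.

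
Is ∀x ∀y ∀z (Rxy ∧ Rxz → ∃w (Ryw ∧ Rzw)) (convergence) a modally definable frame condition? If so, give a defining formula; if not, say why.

The condition is convergence. A defining modal formula is ◇□r → □◇r.
Suppose ◇□r→□◇r is valid. Take Rxy, Rxz and set V(r)={w : Ryw}. Then □r at y so ◇□r at x, so □◇r at x, so ◇r at z, giving w with Rzw and Ryw.

Yes, by ◇□r → □◇r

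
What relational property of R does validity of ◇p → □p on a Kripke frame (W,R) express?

Suppose ◇p→□p is valid. Take Rxy, Rxz and set V(p)={y}. Then ◇p at x, so □p at x, so p at z, i.e. z=y.
Conversely, any frame satisfying ∀x ∀y ∀z (Rxy ∧ Rxz → y = z) validates the schema.
Frame condition: ∀x ∀y ∀z (Rxy ∧ Rxz → y = z).

Partial functionality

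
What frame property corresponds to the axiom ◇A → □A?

partial functionality

Suppose ◇A→□A is valid. Take Rxy, Rxz and set V(A)={y}. Then ◇A at x, so □A at x, so A at z, i.e. z=y.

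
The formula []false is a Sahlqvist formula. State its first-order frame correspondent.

□⊥ is valid iff no world has any successor (otherwise □⊥ fails at any world with one).
Conversely, any frame satisfying forall x forall y ~Rxy validates the schema.
Frame condition: forall x forall y ~Rxy.

emptiness of R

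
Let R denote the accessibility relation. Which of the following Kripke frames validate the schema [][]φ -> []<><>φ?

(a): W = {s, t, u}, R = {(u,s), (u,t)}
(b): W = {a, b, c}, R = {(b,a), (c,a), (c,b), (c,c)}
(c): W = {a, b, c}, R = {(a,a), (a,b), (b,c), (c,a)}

Frame correspondent (Sahlqvist): forall x forall z (xRz -> exists w (x R^2 w & z R^2 w)) — i.e. a generalized confluence (Geach) condition.
(a): fails — uRs but no w with uR²w and sR²w.
(b): fails — bRa but no w with bR²w and aR²w.
(c): condition met.
Valid on: (c).

(c)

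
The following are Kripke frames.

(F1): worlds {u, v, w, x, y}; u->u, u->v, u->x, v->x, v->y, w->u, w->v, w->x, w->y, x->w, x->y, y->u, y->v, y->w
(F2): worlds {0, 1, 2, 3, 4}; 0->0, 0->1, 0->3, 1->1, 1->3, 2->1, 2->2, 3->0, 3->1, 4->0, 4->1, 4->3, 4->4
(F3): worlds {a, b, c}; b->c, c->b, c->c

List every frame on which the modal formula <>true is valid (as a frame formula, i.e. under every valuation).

Frame correspondent (Sahlqvist): forall x exists y Rxy — i.e. seriality.
(F1): ✓.
(F2): ✓.
(F3): fails — world a has no successor.

(F1), (F2)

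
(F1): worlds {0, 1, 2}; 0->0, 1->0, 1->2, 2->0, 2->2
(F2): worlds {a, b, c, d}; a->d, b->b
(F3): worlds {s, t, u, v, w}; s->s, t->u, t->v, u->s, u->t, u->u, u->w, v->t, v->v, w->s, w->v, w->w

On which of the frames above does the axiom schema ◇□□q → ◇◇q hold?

This is the axiom for a generalized confluence (Geach) condition; its first-order frame correspondent is ∀x ∀y (xRy → ∃w (yR²w ∧ xR²w)).
(F1): satisfies the condition.
(F2): fails — aRd but no w with dR²w and aR²w.
(F3): satisfies the condition.
Valid on: (F1), (F3).

(F1), (F3)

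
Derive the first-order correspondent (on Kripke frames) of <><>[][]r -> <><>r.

forall x forall y (x R^2 y -> exists w (y R^2 w & x R^2 w))

This is a Sahlqvist (Geach-type) schema ◇^2□^2r → □^0◇^2r.
Minimal-valuation argument: fix x; take any y with xR^2y and any z with xR^0z. Set V(r) to the set of worlds R-reachable from y in exactly 2 steps. Then □^2r holds at y, so the antecedent holds at x; validity forces ◇^2r at z, giving a w with zR^2w and yR^2w.
First-order correspondent: forall x forall y (x R^2 y -> exists w (y R^2 w & x R^2 w)).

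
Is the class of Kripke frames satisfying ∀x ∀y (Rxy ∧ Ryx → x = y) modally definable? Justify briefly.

Any modally definable frame class is closed under surjective bounded morphisms.
The 8-cycle (worlds a,b,c,d,e,f,g,h with a→b→c→d→e→f→g→h→a) is antisymmetric. Sending even-indexed worlds to s and odd-indexed worlds to t is a surjective bounded morphism onto the two-world frame with s↔t, which is not antisymmetric.
Hence antisymmetry is not modally definable.

No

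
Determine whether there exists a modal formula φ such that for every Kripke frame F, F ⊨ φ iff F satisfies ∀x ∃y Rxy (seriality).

The condition is seriality. A defining modal formula is □p → ◇p.

Yes, by □p → ◇p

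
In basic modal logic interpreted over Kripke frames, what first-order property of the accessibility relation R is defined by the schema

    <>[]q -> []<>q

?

convergence: forall x forall y forall z (Rxy & Rxz -> exists w (Ryw & Rzw))

Suppose ◇□q→□◇q is valid. Take Rxy, Rxz and set V(q)={w : Ryw}. Then □q at y so ◇□q at x, so □◇q at x, so ◇q at z, giving w with Rzw and Ryw.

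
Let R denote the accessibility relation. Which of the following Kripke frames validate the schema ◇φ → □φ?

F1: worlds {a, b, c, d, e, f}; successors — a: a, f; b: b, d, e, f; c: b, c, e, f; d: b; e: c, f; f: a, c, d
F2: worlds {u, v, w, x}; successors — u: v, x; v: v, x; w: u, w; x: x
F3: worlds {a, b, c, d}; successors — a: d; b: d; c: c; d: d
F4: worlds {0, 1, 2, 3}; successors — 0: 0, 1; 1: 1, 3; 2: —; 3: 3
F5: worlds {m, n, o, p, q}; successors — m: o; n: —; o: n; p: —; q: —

F3, F5

This is the axiom for partial functionality; its first-order frame correspondent is ∀x ∀y ∀z (Rxy ∧ Rxz → y = z).
F1: fails — a sees both a and f.
F2: fails — u sees both v and x.
F3: condition met.
F4: fails — 0 sees both 0 and 1.
F5: condition met.
Valid on: F3, F5.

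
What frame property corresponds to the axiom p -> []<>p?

Suppose p→□◇p is valid. Take Rxy and set V(p)={x}. Then p at x, so □◇p at x, so ◇p at y, so some z with Ryz has p; z=x, i.e. Ryx.
Conversely, any frame satisfying forall x forall y (Rxy -> Ryx) validates the schema.
Frame condition: forall x forall y (Rxy -> Ryx).

symmetry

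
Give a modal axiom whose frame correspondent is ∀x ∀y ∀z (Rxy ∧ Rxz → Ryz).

◇p → □◇p

This is the Euclidean property; the standard corresponding axiom is 5: ◇p → □◇p.
Suppose ◇p→□◇p is valid. Take Rxy, Rxz and set V(p)={y}. Then ◇p at x, so □◇p at x, so ◇p at z, so some w with Rzw has p; w=y, i.e. Rzy. By symmetry of the argument, Ryz.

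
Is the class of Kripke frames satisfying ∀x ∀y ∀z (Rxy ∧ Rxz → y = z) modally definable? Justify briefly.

Yes: it is partial functionality, defined by the CD schema ◇r → □r.

Definable; ◇r → □r defines it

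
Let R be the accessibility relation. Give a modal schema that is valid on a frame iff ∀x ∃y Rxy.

This is seriality; the standard corresponding axiom is D: □s → ◇s.
Suppose □s→◇s is valid. At any x set V(s)=W. Then □s at x, so ◇s at x, so x has a successor.

□s → ◇s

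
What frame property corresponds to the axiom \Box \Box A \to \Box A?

Suppose □□A→□A is valid. Take Rxy and set V(A)={w : xR²w}. Then □□A at x, so □A at x, so A at y, i.e. ∃z(Rxz∧Rzy).

Density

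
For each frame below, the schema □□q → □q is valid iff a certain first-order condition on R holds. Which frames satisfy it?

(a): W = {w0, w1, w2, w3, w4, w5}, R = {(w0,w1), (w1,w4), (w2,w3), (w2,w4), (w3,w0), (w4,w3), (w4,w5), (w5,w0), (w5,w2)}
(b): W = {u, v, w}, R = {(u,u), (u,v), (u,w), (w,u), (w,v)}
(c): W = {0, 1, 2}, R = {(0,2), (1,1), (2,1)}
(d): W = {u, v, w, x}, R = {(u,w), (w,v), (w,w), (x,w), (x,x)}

This is the axiom for density; its first-order frame correspondent is ∀x ∀y (Rxy → ∃z (Rxz ∧ Rzy)).
(a): fails — Rw2w4 but no z with Rw2z and Rzw4.
(b): condition met.
(c): fails — R02 but no z with R0z and Rz2.
(d): condition met.
Valid on: (b), (d).

(b), (d)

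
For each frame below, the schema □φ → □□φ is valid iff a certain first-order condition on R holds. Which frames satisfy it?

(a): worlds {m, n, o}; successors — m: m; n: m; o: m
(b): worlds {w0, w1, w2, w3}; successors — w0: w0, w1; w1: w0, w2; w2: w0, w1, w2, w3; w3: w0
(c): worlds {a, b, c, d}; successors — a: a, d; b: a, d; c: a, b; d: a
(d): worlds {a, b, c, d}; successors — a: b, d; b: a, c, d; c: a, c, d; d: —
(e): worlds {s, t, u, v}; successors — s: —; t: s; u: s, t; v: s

Frame correspondent (Sahlqvist): ∀x ∀y ∀z (Rxy ∧ Ryz → Rxz) — i.e. transitivity.
(a): condition met.
(b): fails — Rw1w2 and Rw2w1 but not Rw1w1.
(c): fails — Rcb and Rbd but not Rcd.
(d): fails — Rab and Rbc but not Rac.
(e): condition met.
Valid on: (a), (e).

(a), (e)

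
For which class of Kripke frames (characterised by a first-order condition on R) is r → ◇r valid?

Equivalently (dual form): □r → r.
Suppose □r→r is valid. At any x set V(r)={w : Rxw}. Then □r holds at x, so r holds at x, i.e. Rxx.

Reflexivity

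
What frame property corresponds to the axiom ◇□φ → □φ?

Equivalently (dual form): ◇φ → □◇φ.
Suppose ◇φ→□◇φ is valid. Take Rxy, Rxz and set V(φ)={y}. Then ◇φ at x, so □◇φ at x, so ◇φ at z, so some w with Rzw has φ; w=y, i.e. Rzy. By symmetry of the argument, Ryz.

the Euclidean property: ∀x ∀y ∀z (Rxy ∧ Rxz → Ryz)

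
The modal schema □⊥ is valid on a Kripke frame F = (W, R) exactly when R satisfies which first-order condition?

□⊥ is valid iff no world has any successor (otherwise □⊥ fails at any world with one).

Emptiness of R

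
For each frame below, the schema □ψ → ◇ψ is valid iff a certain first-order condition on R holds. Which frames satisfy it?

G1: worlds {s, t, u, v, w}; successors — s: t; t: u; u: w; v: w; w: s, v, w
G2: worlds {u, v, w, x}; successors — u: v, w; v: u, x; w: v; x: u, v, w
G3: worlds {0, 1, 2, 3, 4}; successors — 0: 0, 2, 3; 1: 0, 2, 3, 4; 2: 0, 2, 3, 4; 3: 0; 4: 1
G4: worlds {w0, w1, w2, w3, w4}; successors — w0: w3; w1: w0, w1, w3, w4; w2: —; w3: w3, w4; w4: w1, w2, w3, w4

This is the axiom for seriality; its first-order frame correspondent is ∀x ∃y Rxy.
G1: holds.
G2: holds.
G3: holds.
G4: fails — world w2 has no successor.
Valid on: G1, G2, G3.

G1, G2, G3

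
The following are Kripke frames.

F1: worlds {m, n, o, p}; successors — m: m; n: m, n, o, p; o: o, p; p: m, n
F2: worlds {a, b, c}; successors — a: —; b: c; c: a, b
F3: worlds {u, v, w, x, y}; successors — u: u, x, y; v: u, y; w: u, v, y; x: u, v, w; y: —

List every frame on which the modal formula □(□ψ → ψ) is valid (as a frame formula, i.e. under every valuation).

none

Frame correspondent (Sahlqvist): ∀x ∀y (Rxy → Ryy) — i.e. shift-reflexivity.
F1: fails — Rop but not Rpp.
F2: fails — Rca but not Raa.
F3: fails — Rxw but not Rww.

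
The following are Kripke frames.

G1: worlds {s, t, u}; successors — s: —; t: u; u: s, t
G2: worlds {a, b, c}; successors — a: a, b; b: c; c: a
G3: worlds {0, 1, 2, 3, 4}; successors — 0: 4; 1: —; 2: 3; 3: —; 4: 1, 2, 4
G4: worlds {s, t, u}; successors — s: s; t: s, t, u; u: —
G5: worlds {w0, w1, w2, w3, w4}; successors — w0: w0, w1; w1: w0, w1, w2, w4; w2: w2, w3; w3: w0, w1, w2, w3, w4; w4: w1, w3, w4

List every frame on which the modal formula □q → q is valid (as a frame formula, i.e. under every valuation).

G5

Frame correspondent (Sahlqvist): ∀x Rxx — i.e. reflexivity.
G1: fails — world s does not see itself.
G2: fails — world b does not see itself.
G3: fails — world 0 does not see itself.
G4: fails — world u does not see itself.
G5: ✓.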